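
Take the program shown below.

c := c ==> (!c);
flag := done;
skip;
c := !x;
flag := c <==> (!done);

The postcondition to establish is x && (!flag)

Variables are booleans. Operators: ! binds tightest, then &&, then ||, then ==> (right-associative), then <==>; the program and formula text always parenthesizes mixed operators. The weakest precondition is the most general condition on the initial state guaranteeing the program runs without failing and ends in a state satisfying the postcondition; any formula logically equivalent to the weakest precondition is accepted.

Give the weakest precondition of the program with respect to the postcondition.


Working backward. After the program, x && (!flag) must hold.
Before flag := c <==> (!done): x && (!(c <==> (!done)))
Before c := !x: x && (!((!x) <==> (!done)))
Before skip: x && (!((!x) <==> (!done)))
Before flag := done: x && (!((!x) <==> (!done)))
Before c := c ==> (!c): x && (!((!x) <==> (!done)))
Answer: WP = x && (!((!x) <==> (!done)))


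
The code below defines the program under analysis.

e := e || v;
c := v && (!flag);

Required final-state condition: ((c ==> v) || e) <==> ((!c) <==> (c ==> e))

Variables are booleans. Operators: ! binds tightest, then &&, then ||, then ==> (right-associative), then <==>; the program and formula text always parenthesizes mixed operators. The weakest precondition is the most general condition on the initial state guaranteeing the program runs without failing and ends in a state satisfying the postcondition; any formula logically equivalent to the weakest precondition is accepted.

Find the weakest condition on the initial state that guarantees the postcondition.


Working backward. After the program, ((c ==> v) || e) <==> ((!c) <==> (c ==> e)) must hold.
Before c := v && (!flag): (((v && (!flag)) ==> v) || e) <==> ((!(v && (!flag))) <==> ((v && (!flag)) ==> e))
Before e := e || v: (((v && (!flag)) ==> v) || e || v) <==> ((!(v && (!flag))) <==> ((v && (!flag)) ==> (e || v)))
Answer: WP = (((v && (!flag)) ==> v) || e || v) <==> ((!(v && (!flag))) <==> ((v && (!flag)) ==> (e || v)))


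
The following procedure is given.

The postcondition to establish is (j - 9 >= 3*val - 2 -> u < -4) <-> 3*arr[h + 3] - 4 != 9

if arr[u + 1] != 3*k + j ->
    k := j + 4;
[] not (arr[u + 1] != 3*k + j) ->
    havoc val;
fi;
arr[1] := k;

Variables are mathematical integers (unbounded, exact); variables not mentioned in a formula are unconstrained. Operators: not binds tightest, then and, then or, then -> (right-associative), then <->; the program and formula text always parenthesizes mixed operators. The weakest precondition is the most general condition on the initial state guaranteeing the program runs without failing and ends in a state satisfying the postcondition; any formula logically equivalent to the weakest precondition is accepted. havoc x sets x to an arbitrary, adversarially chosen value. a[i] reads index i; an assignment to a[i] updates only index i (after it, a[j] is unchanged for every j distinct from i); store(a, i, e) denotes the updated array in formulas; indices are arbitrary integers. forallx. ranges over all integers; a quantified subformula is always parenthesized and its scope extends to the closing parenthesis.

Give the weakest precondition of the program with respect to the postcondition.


Working backward. After the program, the postcondition (j - 9 >= 3*val - 2 -> u < -4) <-> 3*arr[h + 3] - 4 != 9 must hold; in canonical form it is (j >= 3*val + 7 -> u < -4) <-> 3*arr[h + 3] != 13.
Before arr[1] := k: (j >= 3*val + 7 -> u < -4) <-> 3*store(arr, 1, k)[h + 3] != 13
Then branch requires (j >= 3*val + 7 -> u < -4) <-> 3*store(arr, 1, j + 4)[h + 3] != 13; else branch requires forall val_1. ((j >= 3*val_1 + 7 -> u < -4) <-> 3*store(arr, 1, k)[h + 3] != 13).
Before the if: (arr[u + 1] != j + 3*k -> ((j >= 3*val + 7 -> u < -4) <-> 3*store(arr, 1, j + 4)[h + 3] != 13)) and ((not (arr[u + 1] != j + 3*k)) -> (forall val_1. ((j >= 3*val_1 + 7 -> u < -4) <-> 3*store(arr, 1, k)[h + 3] != 13)))
Answer: WP = (arr[u + 1] != j + 3*k -> ((j >= 3*val + 7 -> u < -4) <-> 3*store(arr, 1, j + 4)[h + 3] != 13)) and ((not (arr[u + 1] != j + 3*k)) -> (forall val_1. ((j >= 3*val_1 + 7 -> u < -4) <-> 3*store(arr, 1, k)[h + 3] != 13)))


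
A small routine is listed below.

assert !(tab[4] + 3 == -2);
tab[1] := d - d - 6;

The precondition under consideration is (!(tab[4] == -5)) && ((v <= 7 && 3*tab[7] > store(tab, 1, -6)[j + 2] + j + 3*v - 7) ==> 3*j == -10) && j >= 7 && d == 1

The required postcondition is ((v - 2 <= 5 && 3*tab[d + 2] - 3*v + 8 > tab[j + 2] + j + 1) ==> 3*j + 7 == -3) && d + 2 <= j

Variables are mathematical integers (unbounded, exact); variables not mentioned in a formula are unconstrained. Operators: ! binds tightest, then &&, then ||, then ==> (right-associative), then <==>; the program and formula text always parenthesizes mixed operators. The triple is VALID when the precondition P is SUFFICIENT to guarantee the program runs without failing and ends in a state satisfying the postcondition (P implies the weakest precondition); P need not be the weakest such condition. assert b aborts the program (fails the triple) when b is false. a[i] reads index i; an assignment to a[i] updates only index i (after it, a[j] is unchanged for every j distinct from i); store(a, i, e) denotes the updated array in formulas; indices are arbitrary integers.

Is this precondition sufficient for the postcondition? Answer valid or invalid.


Working backward. After the program, the postcondition ((v - 2 <= 5 && 3*tab[d + 2] - 3*v + 8 > tab[j + 2] + j + 1) ==> 3*j + 7 == -3) && d + 2 <= j must hold; in canonical form it is ((v <= 7 && 3*tab[d + 2] > tab[j + 2] + j + 3*v - 7) ==> 3*j == -10) && d <= j - 2.
Before tab[1] := d - d - 6: ((v <= 7 && 3*store(tab, 1, -6)[d + 2] > store(tab, 1, -6)[j + 2] + j + 3*v - 7) ==> 3*j == -10) && d <= j - 2
Before assert !(tab[4] + 3 == -2): (!(tab[4] == -5)) && ((v <= 7 && 3*store(tab, 1, -6)[d + 2] > store(tab, 1, -6)[j + 2] + j + 3*v - 7) ==> 3*j == -10) && d <= j - 2
The weakest precondition is (!(tab[4] == -5)) && ((v <= 7 && 3*store(tab, 1, -6)[d + 2] > store(tab, 1, -6)[j + 2] + j + 3*v - 7) ==> 3*j == -10) && d <= j - 2.
Check whether (!(tab[4] == -5)) && ((v <= 7 && 3*tab[7] > store(tab, 1, -6)[j + 2] + j + 3*v - 7) ==> 3*j == -10) && j >= 7 && d == 1 implies it.
Countermodel: at the initial state d = 1, j = 90465, tab = {[1] = 5, [3] = 30153, [4] = 6, [7] = -6516, [90467] = 0, elsewhere 5}, v = 0, the precondition holds but the weakest precondition fails.
Answer: invalid


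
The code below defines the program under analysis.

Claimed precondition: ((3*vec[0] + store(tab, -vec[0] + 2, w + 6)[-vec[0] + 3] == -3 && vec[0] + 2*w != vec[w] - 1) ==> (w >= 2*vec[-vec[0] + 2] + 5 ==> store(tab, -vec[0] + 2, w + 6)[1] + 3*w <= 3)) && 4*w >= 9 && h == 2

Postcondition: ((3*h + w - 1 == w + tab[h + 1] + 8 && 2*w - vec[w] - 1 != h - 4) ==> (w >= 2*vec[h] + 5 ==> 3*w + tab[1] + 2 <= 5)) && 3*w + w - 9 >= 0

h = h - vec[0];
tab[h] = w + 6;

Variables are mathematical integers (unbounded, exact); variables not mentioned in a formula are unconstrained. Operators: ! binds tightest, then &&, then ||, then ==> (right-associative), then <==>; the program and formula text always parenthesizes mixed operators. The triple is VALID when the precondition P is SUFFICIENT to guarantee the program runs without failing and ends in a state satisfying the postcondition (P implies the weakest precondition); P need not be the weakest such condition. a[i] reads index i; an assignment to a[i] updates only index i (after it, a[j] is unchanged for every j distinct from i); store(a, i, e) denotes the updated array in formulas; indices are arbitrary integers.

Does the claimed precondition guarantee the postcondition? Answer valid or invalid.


Working backward. After the program, the postcondition ((3*h + w - 1 == w + tab[h + 1] + 8 && 2*w - vec[w] - 1 != h - 4) ==> (w >= 2*vec[h] + 5 ==> 3*w + tab[1] + 2 <= 5)) && 3*w + w - 9 >= 0 must hold; in canonical form it is ((3*h == tab[h + 1] + 9 && 2*w != vec[w] + h - 3) ==> (w >= 2*vec[h] + 5 ==> tab[1] + 3*w <= 3)) && 4*w >= 9.
Before tab[h] := w + 6: ((3*h == store(tab, h, w + 6)[h + 1] + 9 && 2*w != vec[w] + h - 3) ==> (w >= 2*vec[h] + 5 ==> store(tab, h, w + 6)[1] + 3*w <= 3)) && 4*w >= 9
Before h := h - vec[0]: ((3*h == 3*vec[0] + store(tab, -vec[0] + h, w + 6)[-vec[0] + h + 1] + 9 && vec[0] + 2*w != vec[w] + h - 3) ==> (w >= 2*vec[-vec[0] + h] + 5 ==> store(tab, -vec[0] + h, w + 6)[1] + 3*w <= 3)) && 4*w >= 9
The weakest precondition is ((3*h == 3*vec[0] + store(tab, -vec[0] + h, w + 6)[-vec[0] + h + 1] + 9 && vec[0] + 2*w != vec[w] + h - 3) ==> (w >= 2*vec[-vec[0] + h] + 5 ==> store(tab, -vec[0] + h, w + 6)[1] + 3*w <= 3)) && 4*w >= 9.
Check whether ((3*vec[0] + store(tab, -vec[0] + 2, w + 6)[-vec[0] + 3] == -3 && vec[0] + 2*w != vec[w] - 1) ==> (w >= 2*vec[-vec[0] + 2] + 5 ==> store(tab, -vec[0] + 2, w + 6)[1] + 3*w <= 3)) && 4*w >= 9 && h == 2 implies it.
Every state satisfying the precondition satisfies the weakest precondition: the implication holds.
Answer: valid


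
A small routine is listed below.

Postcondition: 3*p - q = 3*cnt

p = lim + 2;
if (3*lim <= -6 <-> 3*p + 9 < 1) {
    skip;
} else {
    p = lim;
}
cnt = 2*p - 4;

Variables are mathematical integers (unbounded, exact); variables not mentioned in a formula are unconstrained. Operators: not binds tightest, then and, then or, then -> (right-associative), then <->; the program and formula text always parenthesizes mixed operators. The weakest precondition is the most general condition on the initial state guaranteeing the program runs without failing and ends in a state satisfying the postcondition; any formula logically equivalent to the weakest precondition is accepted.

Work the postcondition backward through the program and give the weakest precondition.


Working backward. After the program, the postcondition 3*p - q = 3*cnt must hold; in canonical form it is 3*p = 3*cnt + q.
Before cnt := 2*p - 4: 3*p + q = 12
Then branch requires 3*p + q = 12; else branch requires 3*lim + q = 12.
Before the if: ((3*lim <= -6 <-> 3*p < -8) -> 3*p + q = 12) and ((not (3*lim <= -6 <-> 3*p < -8)) -> 3*lim + q = 12)
Before p := lim + 2: ((3*lim <= -6 <-> 3*lim < -14) -> 3*lim + q = 6) and ((not (3*lim <= -6 <-> 3*lim < -14)) -> 3*lim + q = 12)
Answer: WP = ((3*lim <= -6 <-> 3*lim < -14) -> 3*lim + q = 6) and ((not (3*lim <= -6 <-> 3*lim < -14)) -> 3*lim + q = 12)


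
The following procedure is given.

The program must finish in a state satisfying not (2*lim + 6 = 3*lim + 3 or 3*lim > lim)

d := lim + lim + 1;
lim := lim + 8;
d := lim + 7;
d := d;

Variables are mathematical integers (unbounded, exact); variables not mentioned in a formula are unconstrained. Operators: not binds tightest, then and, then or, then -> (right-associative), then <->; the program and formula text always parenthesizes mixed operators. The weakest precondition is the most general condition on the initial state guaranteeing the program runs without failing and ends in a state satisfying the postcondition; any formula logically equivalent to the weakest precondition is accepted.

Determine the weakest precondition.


Working backward. After the program, the postcondition not (2*lim + 6 = 3*lim + 3 or 3*lim > lim) must hold; in canonical form it is not (lim = 3 or 2*lim > 0).
Before d := d: not (lim = 3 or 2*lim > 0)
Before d := lim + 7: not (lim = 3 or 2*lim > 0)
Before lim := lim + 8: not (lim = -5 or 2*lim > -16)
Before d := lim + lim + 1: not (lim = -5 or 2*lim > -16)
Answer: WP = not (lim = -5 or 2*lim > -16)


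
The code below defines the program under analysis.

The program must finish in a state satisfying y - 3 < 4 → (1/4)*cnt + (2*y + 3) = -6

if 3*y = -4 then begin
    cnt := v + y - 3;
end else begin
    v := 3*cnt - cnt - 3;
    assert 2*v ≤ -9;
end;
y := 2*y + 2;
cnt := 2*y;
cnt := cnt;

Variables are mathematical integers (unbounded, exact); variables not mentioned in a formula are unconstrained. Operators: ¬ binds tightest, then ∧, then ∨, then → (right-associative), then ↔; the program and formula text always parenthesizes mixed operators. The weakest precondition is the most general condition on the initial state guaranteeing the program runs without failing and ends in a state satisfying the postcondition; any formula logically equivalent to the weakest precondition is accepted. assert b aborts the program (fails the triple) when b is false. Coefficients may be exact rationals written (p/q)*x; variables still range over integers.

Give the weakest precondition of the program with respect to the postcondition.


Working backward. After the program, the postcondition y - 3 < 4 → (1/4)*cnt + (2*y + 3) = -6 must hold; in canonical form it is y < 7 → (1/4)*cnt + 2*y = -9.
Before cnt := cnt: y < 7 → (1/4)*cnt + 2*y = -9
Before cnt := 2*y: y < 7 → (5/2)*y = -9
Before y := 2*y + 2: 2*y < 5 → 5*y = -14
Then branch requires 2*y < 5 → 5*y = -14; else branch requires 4*cnt ≤ -3 ∧ (2*y < 5 → 5*y = -14).
Before the if: (3*y = -4 → (2*y < 5 → 5*y = -14)) ∧ ((¬(3*y = -4)) → (4*cnt ≤ -3 ∧ (2*y < 5 → 5*y = -14)))
Answer: WP = (3*y = -4 → (2*y < 5 → 5*y = -14)) ∧ ((¬(3*y = -4)) → (4*cnt ≤ -3 ∧ (2*y < 5 → 5*y = -14)))


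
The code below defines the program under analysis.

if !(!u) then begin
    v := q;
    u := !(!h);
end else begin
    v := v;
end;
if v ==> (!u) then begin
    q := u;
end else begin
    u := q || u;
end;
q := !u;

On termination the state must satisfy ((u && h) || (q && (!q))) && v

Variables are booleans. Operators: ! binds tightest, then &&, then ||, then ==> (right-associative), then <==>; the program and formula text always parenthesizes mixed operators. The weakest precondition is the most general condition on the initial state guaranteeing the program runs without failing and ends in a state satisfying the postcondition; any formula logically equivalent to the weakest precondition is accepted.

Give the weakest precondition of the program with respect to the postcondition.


Working backward. After the program, the postcondition ((u && h) || (q && (!q))) && v must hold; in canonical form it is u && h && v.
Before q := !u: u && h && v
Then branch requires u && h && v; else branch requires (q || u) && h && v.
Before the if: ((v ==> (!u)) ==> (u && h && v)) && ((!(v ==> (!u))) ==> ((q || u) && h && v))
Then branch requires ((q ==> (!h)) ==> (h && q)) && ((!(q ==> (!h))) ==> ((q || h) && h && q)); else branch requires ((v ==> (!u)) ==> (u && h && v)) && ((!(v ==> (!u))) ==> ((q || u) && h && v)).
Before the if: (u ==> (((q ==> (!h)) ==> (h && q)) && ((!(q ==> (!h))) ==> ((q || h) && h && q)))) && ((!u) ==> (((v ==> (!u)) ==> (u && h && v)) && ((!(v ==> (!u))) ==> ((q || u) && h && v))))
Answer: WP = (u ==> (((q ==> (!h)) ==> (h && q)) && ((!(q ==> (!h))) ==> ((q || h) && h && q)))) && ((!u) ==> (((v ==> (!u)) ==> (u && h && v)) && ((!(v ==> (!u))) ==> ((q || u) && h && v))))


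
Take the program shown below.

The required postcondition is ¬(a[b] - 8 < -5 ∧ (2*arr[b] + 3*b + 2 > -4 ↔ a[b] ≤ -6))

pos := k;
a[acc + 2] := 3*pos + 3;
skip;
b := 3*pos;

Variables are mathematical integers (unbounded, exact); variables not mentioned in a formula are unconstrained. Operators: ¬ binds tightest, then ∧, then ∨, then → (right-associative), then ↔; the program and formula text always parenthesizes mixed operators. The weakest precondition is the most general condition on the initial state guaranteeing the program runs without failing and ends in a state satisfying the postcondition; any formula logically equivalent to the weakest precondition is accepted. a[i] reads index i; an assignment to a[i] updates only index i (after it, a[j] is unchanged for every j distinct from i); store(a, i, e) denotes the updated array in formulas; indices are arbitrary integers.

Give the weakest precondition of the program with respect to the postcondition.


Working backward. After the program, the postcondition ¬(a[b] - 8 < -5 ∧ (2*arr[b] + 3*b + 2 > -4 ↔ a[b] ≤ -6)) must hold; in canonical form it is ¬(a[b] < 3 ∧ (2*arr[b] + 3*b > -6 ↔ a[b] ≤ -6)).
Before b := 3*pos: ¬(a[3*pos] < 3 ∧ (2*arr[3*pos] + 9*pos > -6 ↔ a[3*pos] ≤ -6))
Before skip: ¬(a[3*pos] < 3 ∧ (2*arr[3*pos] + 9*pos > -6 ↔ a[3*pos] ≤ -6))
Before a[acc + 2] := 3*pos + 3: ¬(store(a, acc + 2, 3*pos + 3)[3*pos] < 3 ∧ (2*arr[3*pos] + 9*pos > -6 ↔ store(a, acc + 2, 3*pos + 3)[3*pos] ≤ -6))
Before pos := k: ¬(store(a, acc + 2, 3*k + 3)[3*k] < 3 ∧ (2*arr[3*k] + 9*k > -6 ↔ store(a, acc + 2, 3*k + 3)[3*k] ≤ -6))
Answer: WP = ¬(store(a, acc + 2, 3*k + 3)[3*k] < 3 ∧ (2*arr[3*k] + 9*k > -6 ↔ store(a, acc + 2, 3*k + 3)[3*k] ≤ -6))


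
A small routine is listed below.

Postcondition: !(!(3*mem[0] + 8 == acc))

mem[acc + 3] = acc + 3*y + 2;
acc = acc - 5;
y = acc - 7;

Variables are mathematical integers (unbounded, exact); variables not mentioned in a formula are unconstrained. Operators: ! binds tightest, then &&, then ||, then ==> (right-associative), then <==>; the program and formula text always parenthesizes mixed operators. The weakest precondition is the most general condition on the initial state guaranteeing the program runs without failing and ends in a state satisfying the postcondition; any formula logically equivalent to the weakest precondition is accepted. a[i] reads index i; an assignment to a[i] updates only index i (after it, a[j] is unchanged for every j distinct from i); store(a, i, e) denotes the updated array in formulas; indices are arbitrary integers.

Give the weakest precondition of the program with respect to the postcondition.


Working backward. After the program, the postcondition !(!(3*mem[0] + 8 == acc)) must hold; in canonical form it is 3*mem[0] == acc - 8.
Before y := acc - 7: 3*mem[0] == acc - 8
Before acc := acc - 5: 3*mem[0] == acc - 13
Before mem[acc + 3] := acc + 3*y + 2: 3*store(mem, acc + 3, acc + 3*y + 2)[0] == acc - 13
Answer: WP = 3*store(mem, acc + 3, acc + 3*y + 2)[0] == acc - 13


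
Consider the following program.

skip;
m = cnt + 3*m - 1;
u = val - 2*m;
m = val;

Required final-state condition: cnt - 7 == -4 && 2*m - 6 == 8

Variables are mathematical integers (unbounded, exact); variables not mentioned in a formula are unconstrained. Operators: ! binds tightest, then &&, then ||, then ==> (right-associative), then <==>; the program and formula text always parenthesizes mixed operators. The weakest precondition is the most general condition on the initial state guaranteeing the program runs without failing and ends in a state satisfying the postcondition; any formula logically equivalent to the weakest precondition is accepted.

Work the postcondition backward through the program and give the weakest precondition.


Working backward. After the program, the postcondition cnt - 7 == -4 && 2*m - 6 == 8 must hold; in canonical form it is cnt == 3 && 2*m == 14.
Before m := val: cnt == 3 && 2*val == 14
Before u := val - 2*m: cnt == 3 && 2*val == 14
Before m := cnt + 3*m - 1: cnt == 3 && 2*val == 14
Before skip: cnt == 3 && 2*val == 14
Answer: WP = cnt == 3 && 2*val == 14


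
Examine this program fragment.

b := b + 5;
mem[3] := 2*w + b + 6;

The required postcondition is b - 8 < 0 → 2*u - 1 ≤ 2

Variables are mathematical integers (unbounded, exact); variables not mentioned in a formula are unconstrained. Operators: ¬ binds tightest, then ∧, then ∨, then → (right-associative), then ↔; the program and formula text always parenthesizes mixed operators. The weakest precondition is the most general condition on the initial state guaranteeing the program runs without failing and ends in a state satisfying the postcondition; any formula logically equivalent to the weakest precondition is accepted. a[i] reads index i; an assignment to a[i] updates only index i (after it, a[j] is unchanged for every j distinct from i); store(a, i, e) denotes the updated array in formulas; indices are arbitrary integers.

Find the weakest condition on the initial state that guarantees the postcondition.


Working backward. After the program, the postcondition b - 8 < 0 → 2*u - 1 ≤ 2 must hold; in canonical form it is b < 8 → 2*u ≤ 3.
Before mem[3] := 2*w + b + 6: b < 8 → 2*u ≤ 3
Before b := b + 5: b < 3 → 2*u ≤ 3
Answer: WP = b < 3 → 2*u ≤ 3


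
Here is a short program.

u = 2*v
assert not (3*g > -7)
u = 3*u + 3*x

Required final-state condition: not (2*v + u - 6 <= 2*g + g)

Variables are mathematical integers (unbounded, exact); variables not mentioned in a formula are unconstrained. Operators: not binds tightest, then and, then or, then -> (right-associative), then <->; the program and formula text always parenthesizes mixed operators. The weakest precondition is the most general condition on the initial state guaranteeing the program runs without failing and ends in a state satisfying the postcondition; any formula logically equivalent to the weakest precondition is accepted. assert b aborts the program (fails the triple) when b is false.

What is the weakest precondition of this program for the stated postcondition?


Working backward. After the program, the postcondition not (2*v + u - 6 <= 2*g + g) must hold; in canonical form it is not (u + 2*v <= 3*g + 6).
Before u := 3*u + 3*x: not (3*u + 2*v + 3*x <= 3*g + 6)
Before assert not (3*g > -7): (not (3*g > -7)) and (not (3*u + 2*v + 3*x <= 3*g + 6))
Before u := 2*v: (not (3*g > -7)) and (not (8*v + 3*x <= 3*g + 6))
Answer: WP = (not (3*g > -7)) and (not (8*v + 3*x <= 3*g + 6))


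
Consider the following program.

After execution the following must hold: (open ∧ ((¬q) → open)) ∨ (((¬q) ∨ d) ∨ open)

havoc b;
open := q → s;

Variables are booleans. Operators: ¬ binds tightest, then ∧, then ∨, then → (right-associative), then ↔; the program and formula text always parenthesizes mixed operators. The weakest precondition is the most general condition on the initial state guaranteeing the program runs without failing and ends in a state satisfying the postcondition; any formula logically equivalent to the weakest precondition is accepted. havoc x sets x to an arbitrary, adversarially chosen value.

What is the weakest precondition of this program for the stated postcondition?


Working backward. After the program, the postcondition (open ∧ ((¬q) → open)) ∨ (((¬q) ∨ d) ∨ open) must hold; in canonical form it is (open ∧ ((¬q) → open)) ∨ (¬q) ∨ d ∨ open.
Before open := q → s: ((q → s) ∧ ((¬q) → (q → s))) ∨ (¬q) ∨ d ∨ (q → s)
Before havoc b: ((q → s) ∧ ((¬q) → (q → s))) ∨ (¬q) ∨ d ∨ (q → s)
Answer: WP = ((q → s) ∧ ((¬q) → (q → s))) ∨ (¬q) ∨ d ∨ (q → s)


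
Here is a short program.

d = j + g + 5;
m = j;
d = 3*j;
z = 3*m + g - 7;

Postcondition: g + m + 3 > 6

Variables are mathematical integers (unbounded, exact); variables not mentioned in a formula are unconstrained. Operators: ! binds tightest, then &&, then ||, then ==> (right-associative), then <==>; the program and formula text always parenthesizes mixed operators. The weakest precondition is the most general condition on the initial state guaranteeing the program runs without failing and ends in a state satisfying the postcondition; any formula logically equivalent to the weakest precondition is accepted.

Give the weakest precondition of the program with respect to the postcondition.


Working backward. After the program, the postcondition g + m + 3 > 6 must hold; in canonical form it is g + m > 3.
Before z := 3*m + g - 7: g + m > 3
Before d := 3*j: g + m > 3
Before m := j: g + j > 3
Before d := j + g + 5: g + j > 3
Answer: WP = g + j > 3


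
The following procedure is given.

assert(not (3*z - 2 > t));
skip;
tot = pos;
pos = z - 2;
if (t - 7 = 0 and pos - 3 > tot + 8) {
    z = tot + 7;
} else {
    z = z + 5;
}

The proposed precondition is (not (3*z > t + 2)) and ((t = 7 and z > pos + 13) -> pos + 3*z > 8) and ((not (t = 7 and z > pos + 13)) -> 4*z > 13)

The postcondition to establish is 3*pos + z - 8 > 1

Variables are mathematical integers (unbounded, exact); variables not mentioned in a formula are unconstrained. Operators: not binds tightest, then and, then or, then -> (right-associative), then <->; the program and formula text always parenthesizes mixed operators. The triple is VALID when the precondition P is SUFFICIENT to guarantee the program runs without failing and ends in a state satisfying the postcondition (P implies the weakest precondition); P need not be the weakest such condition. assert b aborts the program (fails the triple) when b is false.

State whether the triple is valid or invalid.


Working backward. After the program, the postcondition 3*pos + z - 8 > 1 must hold; in canonical form it is 3*pos + z > 9.
Then branch requires 3*pos + tot > 2; else branch requires 3*pos + z > 4.
Before the if: ((t = 7 and pos > tot + 11) -> 3*pos + tot > 2) and ((not (t = 7 and pos > tot + 11)) -> 3*pos + z > 4)
Before pos := z - 2: ((t = 7 and z > tot + 13) -> tot + 3*z > 8) and ((not (t = 7 and z > tot + 13)) -> 4*z > 10)
Before tot := pos: ((t = 7 and z > pos + 13) -> pos + 3*z > 8) and ((not (t = 7 and z > pos + 13)) -> 4*z > 10)
Before skip: ((t = 7 and z > pos + 13) -> pos + 3*z > 8) and ((not (t = 7 and z > pos + 13)) -> 4*z > 10)
Before assert not (3*z - 2 > t): (not (3*z > t + 2)) and ((t = 7 and z > pos + 13) -> pos + 3*z > 8) and ((not (t = 7 and z > pos + 13)) -> 4*z > 10)
The weakest precondition is (not (3*z > t + 2)) and ((t = 7 and z > pos + 13) -> pos + 3*z > 8) and ((not (t = 7 and z > pos + 13)) -> 4*z > 10).
Check whether (not (3*z > t + 2)) and ((t = 7 and z > pos + 13) -> pos + 3*z > 8) and ((not (t = 7 and z > pos + 13)) -> 4*z > 13) implies it.
Every state satisfying the precondition satisfies the weakest precondition: the implication holds.
Answer: valid


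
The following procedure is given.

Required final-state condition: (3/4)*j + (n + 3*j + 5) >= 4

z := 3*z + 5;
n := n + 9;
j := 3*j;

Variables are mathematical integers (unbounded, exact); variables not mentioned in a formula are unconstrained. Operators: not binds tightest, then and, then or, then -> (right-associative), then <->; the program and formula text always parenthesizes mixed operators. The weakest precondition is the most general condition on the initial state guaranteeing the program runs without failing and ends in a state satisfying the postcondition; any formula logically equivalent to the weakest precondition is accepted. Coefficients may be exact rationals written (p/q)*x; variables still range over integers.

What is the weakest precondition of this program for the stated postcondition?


Working backward. After the program, the postcondition (3/4)*j + (n + 3*j + 5) >= 4 must hold; in canonical form it is (15/4)*j + n >= -1.
Before j := 3*j: (45/4)*j + n >= -1
Before n := n + 9: (45/4)*j + n >= -10
Before z := 3*z + 5: (45/4)*j + n >= -10
Answer: WP = (45/4)*j + n >= -10


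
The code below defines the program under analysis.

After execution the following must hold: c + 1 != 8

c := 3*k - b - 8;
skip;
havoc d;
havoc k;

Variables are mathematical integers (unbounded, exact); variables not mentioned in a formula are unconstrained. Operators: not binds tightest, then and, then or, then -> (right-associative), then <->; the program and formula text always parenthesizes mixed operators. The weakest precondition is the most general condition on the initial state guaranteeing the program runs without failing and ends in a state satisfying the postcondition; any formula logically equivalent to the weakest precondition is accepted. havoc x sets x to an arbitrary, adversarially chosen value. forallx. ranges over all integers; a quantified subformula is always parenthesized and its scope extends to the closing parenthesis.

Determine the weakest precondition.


Working backward. After the program, the postcondition c + 1 != 8 must hold; in canonical form it is c != 7.
Before havoc k: c != 7
Before havoc d: c != 7
Before skip: c != 7
Before c := 3*k - b - 8: 3*k != b + 15
Answer: WP = 3*k != b + 15


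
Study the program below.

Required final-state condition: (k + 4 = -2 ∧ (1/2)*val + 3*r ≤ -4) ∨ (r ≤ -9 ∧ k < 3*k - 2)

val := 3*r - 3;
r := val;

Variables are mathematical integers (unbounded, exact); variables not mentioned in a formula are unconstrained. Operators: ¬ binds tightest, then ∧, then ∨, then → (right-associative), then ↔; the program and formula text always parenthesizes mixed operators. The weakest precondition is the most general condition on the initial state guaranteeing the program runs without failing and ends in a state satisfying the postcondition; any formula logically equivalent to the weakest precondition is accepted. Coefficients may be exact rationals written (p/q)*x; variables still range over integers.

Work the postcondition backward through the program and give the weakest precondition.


Working backward. After the program, the postcondition (k + 4 = -2 ∧ (1/2)*val + 3*r ≤ -4) ∨ (r ≤ -9 ∧ k < 3*k - 2) must hold; in canonical form it is (k = -6 ∧ 3*r + (1/2)*val ≤ -4) ∨ (r ≤ -9 ∧ 2*k > 2).
Before r := val: (k = -6 ∧ (7/2)*val ≤ -4) ∨ (val ≤ -9 ∧ 2*k > 2)
Before val := 3*r - 3: (k = -6 ∧ (21/2)*r ≤ 13/2) ∨ (3*r ≤ -6 ∧ 2*k > 2)
Answer: WP = (k = -6 ∧ (21/2)*r ≤ 13/2) ∨ (3*r ≤ -6 ∧ 2*k > 2)


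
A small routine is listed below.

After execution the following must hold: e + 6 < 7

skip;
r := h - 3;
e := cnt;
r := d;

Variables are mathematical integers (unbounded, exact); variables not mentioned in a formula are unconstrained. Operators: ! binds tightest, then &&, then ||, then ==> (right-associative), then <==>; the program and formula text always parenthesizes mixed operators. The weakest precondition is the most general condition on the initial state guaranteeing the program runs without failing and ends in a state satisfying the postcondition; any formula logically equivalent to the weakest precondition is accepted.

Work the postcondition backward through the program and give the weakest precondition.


Working backward. After the program, the postcondition e + 6 < 7 must hold; in canonical form it is e < 1.
Before r := d: e < 1
Before e := cnt: cnt < 1
Before r := h - 3: cnt < 1
Before skip: cnt < 1
Answer: WP = cnt < 1


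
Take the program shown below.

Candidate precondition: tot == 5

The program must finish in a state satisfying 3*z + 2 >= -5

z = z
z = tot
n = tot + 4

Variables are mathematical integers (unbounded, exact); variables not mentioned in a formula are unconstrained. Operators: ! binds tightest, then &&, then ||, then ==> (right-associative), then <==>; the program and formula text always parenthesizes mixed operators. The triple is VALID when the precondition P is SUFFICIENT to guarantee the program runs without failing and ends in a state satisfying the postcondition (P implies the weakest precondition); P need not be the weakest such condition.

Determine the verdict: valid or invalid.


Working backward. After the program, the postcondition 3*z + 2 >= -5 must hold; in canonical form it is 3*z >= -7.
Before n := tot + 4: 3*z >= -7
Before z := tot: 3*tot >= -7
Before z := z: 3*tot >= -7
The weakest precondition is 3*tot >= -7.
Check whether tot == 5 implies it.
Every state satisfying the precondition satisfies the weakest precondition: the implication holds.
Answer: valid


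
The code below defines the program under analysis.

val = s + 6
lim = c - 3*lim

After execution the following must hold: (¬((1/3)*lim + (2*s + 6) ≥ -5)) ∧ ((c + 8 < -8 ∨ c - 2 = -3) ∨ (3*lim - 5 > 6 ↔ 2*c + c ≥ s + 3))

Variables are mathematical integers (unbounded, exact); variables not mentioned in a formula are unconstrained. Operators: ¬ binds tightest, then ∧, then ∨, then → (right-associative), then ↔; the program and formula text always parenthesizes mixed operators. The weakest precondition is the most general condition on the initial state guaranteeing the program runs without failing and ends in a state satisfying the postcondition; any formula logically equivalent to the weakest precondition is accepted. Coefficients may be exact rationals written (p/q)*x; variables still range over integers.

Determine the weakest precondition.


Working backward. After the program, the postcondition (¬((1/3)*lim + (2*s + 6) ≥ -5)) ∧ ((c + 8 < -8 ∨ c - 2 = -3) ∨ (3*lim - 5 > 6 ↔ 2*c + c ≥ s + 3)) must hold; in canonical form it is (¬((1/3)*lim + 2*s ≥ -11)) ∧ (c < -16 ∨ c = -1 ∨ (3*lim > 11 ↔ 3*c ≥ s + 3)).
Before lim := c - 3*lim: (¬((1/3)*c + 2*s ≥ lim - 11)) ∧ (c < -16 ∨ c = -1 ∨ (3*c > 9*lim + 11 ↔ 3*c ≥ s + 3))
Before val := s + 6: (¬((1/3)*c + 2*s ≥ lim - 11)) ∧ (c < -16 ∨ c = -1 ∨ (3*c > 9*lim + 11 ↔ 3*c ≥ s + 3))
Answer: WP = (¬((1/3)*c + 2*s ≥ lim - 11)) ∧ (c < -16 ∨ c = -1 ∨ (3*c > 9*lim + 11 ↔ 3*c ≥ s + 3))


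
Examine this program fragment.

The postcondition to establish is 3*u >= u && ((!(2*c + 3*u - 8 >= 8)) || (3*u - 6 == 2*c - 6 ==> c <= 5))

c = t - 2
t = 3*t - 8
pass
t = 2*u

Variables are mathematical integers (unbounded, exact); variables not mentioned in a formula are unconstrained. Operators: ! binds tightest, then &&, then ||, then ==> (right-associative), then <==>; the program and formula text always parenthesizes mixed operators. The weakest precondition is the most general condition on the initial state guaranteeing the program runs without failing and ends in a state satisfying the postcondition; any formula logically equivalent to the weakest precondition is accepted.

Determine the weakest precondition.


Working backward. After the program, the postcondition 3*u >= u && ((!(2*c + 3*u - 8 >= 8)) || (3*u - 6 == 2*c - 6 ==> c <= 5)) must hold; in canonical form it is 2*u >= 0 && ((!(2*c + 3*u >= 16)) || (3*u == 2*c ==> c <= 5)).
Before t := 2*u: 2*u >= 0 && ((!(2*c + 3*u >= 16)) || (3*u == 2*c ==> c <= 5))
Before skip: 2*u >= 0 && ((!(2*c + 3*u >= 16)) || (3*u == 2*c ==> c <= 5))
Before t := 3*t - 8: 2*u >= 0 && ((!(2*c + 3*u >= 16)) || (3*u == 2*c ==> c <= 5))
Before c := t - 2: 2*u >= 0 && ((!(2*t + 3*u >= 20)) || (3*u == 2*t - 4 ==> t <= 7))
Answer: WP = 2*u >= 0 && ((!(2*t + 3*u >= 20)) || (3*u == 2*t - 4 ==> t <= 7))


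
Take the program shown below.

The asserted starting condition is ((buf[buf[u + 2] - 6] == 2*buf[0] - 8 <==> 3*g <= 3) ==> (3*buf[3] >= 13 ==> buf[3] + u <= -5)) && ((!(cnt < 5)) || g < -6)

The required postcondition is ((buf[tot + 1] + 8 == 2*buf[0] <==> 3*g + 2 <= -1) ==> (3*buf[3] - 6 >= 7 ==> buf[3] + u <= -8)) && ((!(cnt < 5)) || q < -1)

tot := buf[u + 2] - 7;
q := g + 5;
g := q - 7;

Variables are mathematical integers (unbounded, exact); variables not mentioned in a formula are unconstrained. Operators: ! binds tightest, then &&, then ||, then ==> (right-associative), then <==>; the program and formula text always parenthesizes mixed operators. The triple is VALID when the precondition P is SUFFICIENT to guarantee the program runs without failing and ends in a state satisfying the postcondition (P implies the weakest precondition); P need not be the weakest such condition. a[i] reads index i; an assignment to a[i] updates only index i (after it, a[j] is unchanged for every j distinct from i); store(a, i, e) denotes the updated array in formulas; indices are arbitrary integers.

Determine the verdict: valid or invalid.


Working backward. After the program, the postcondition ((buf[tot + 1] + 8 == 2*buf[0] <==> 3*g + 2 <= -1) ==> (3*buf[3] - 6 >= 7 ==> buf[3] + u <= -8)) && ((!(cnt < 5)) || q < -1) must hold; in canonical form it is ((buf[tot + 1] == 2*buf[0] - 8 <==> 3*g <= -3) ==> (3*buf[3] >= 13 ==> buf[3] + u <= -8)) && ((!(cnt < 5)) || q < -1).
Before g := q - 7: ((buf[tot + 1] == 2*buf[0] - 8 <==> 3*q <= 18) ==> (3*buf[3] >= 13 ==> buf[3] + u <= -8)) && ((!(cnt < 5)) || q < -1)
Before q := g + 5: ((buf[tot + 1] == 2*buf[0] - 8 <==> 3*g <= 3) ==> (3*buf[3] >= 13 ==> buf[3] + u <= -8)) && ((!(cnt < 5)) || g < -6)
Before tot := buf[u + 2] - 7: ((buf[buf[u + 2] - 6] == 2*buf[0] - 8 <==> 3*g <= 3) ==> (3*buf[3] >= 13 ==> buf[3] + u <= -8)) && ((!(cnt < 5)) || g < -6)
The weakest precondition is ((buf[buf[u + 2] - 6] == 2*buf[0] - 8 <==> 3*g <= 3) ==> (3*buf[3] >= 13 ==> buf[3] + u <= -8)) && ((!(cnt < 5)) || g < -6).
Check whether ((buf[buf[u + 2] - 6] == 2*buf[0] - 8 <==> 3*g <= 3) ==> (3*buf[3] >= 13 ==> buf[3] + u <= -5)) && ((!(cnt < 5)) || g < -6) implies it.
Countermodel: at the initial state buf = {[-8] = 7040, [0] = -6516, [3] = 5, [7034] = 15521, elsewhere 7040}, cnt = 5, g = 2, u = -10, the precondition holds but the weakest precondition fails.
Answer: invalid


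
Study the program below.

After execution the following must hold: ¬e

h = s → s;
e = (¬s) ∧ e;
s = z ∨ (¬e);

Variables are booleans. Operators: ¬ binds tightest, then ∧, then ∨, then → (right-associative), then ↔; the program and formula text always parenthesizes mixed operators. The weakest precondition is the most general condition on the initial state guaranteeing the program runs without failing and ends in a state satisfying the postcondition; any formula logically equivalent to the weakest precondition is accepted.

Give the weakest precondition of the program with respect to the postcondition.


Working backward. After the program, ¬e must hold.
Before s := z ∨ (¬e): ¬e
Before e := (¬s) ∧ e: ¬((¬s) ∧ e)
Before h := s → s: ¬((¬s) ∧ e)
Answer: WP = ¬((¬s) ∧ e)


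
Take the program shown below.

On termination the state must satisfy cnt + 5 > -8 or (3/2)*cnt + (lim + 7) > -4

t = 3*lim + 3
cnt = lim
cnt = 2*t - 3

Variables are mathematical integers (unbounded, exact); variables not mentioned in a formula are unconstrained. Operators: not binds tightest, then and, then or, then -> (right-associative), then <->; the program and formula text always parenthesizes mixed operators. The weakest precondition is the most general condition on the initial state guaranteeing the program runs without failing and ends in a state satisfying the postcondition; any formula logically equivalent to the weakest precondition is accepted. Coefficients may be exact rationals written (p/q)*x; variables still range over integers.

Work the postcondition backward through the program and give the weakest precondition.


Working backward. After the program, the postcondition cnt + 5 > -8 or (3/2)*cnt + (lim + 7) > -4 must hold; in canonical form it is cnt > -13 or (3/2)*cnt + lim > -11.
Before cnt := 2*t - 3: 2*t > -10 or lim + 3*t > -13/2
Before cnt := lim: 2*t > -10 or lim + 3*t > -13/2
Before t := 3*lim + 3: 6*lim > -16 or 10*lim > -31/2
Answer: WP = 6*lim > -16 or 10*lim > -31/2


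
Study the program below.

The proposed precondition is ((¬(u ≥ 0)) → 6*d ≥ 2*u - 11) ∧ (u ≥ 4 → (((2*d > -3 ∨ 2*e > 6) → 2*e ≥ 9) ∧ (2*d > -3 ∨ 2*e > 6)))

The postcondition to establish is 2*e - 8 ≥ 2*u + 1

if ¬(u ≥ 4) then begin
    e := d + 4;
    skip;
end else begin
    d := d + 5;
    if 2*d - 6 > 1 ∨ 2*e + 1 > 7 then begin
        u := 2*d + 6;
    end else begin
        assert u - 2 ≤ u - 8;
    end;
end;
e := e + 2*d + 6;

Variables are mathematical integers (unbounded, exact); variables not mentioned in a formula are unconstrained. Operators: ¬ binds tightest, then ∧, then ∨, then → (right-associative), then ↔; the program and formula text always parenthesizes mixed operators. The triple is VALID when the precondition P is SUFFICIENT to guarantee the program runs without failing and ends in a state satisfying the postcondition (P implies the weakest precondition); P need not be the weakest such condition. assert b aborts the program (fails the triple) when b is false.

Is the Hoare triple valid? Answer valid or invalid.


Working backward. After the program, the postcondition 2*e - 8 ≥ 2*u + 1 must hold; in canonical form it is 2*e ≥ 2*u + 9.
Before e := e + 2*d + 6: 4*d + 2*e ≥ 2*u - 3
Then branch requires 6*d ≥ 2*u - 11; else branch requires ((2*d > -3 ∨ 2*e > 6) → 2*e ≥ 9) ∧ (2*d > -3 ∨ 2*e > 6).
Before the if: ((¬(u ≥ 4)) → 6*d ≥ 2*u - 11) ∧ (u ≥ 4 → (((2*d > -3 ∨ 2*e > 6) → 2*e ≥ 9) ∧ (2*d > -3 ∨ 2*e > 6)))
The weakest precondition is ((¬(u ≥ 4)) → 6*d ≥ 2*u - 11) ∧ (u ≥ 4 → (((2*d > -3 ∨ 2*e > 6) → 2*e ≥ 9) ∧ (2*d > -3 ∨ 2*e > 6))).
Check whether ((¬(u ≥ 0)) → 6*d ≥ 2*u - 11) ∧ (u ≥ 4 → (((2*d > -3 ∨ 2*e > 6) → 2*e ≥ 9) ∧ (2*d > -3 ∨ 2*e > 6))) implies it.
Countermodel: at the initial state d = -1, e = 0, u = 3, the precondition holds but the weakest precondition fails.
Answer: invalid
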